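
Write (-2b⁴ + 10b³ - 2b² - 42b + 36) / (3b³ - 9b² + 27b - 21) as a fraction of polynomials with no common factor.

Euclidean algorithm in ℚ[b]:
  -2b⁴ + 10b³ - 2b² - 42b + 36 = (-(2/3)b + 4/3)(3b³ - 9b² + 27b - 21) + (28b² - 92b + 64)
  3b³ - 9b² + 27b - 21 = ((3/28)b + 3/98)(28b² - 92b + 64) + ((1125/49)b - 1125/49)
  28b² - 92b + 64 = ((1372/1125)b - 3136/1125)((1125/49)b - 1125/49) + (0)
Last nonzero remainder: (1125/49)b - 1125/49. Dividing through by 1125/49 gives the monic gcd b - 1.
Cancel b - 1 from numerator and denominator to get the reduced form.

(-2b³ + 8b² + 6b - 36)/(3b² - 6b + 21)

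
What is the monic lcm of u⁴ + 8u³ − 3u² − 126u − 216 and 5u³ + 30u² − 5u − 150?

Apply the Euclidean algorithm:
  u⁴ + 8u³ − 3u² − 126u − 216 = ((1/5)u + 2/5)(5u³ + 30u² − 5u − 150) + (−14u² − 94u − 156)
  5u³ + 30u² − 5u − 150 = (−(5/14)u + 25/98)(−14u² − 94u − 156) + (−(1800/49)u − 5400/49)
  −14u² − 94u − 156 = ((343/900)u + 637/450)(−(1800/49)u − 5400/49) + (0)
Last nonzero remainder: −(1800/49)u − 5400/49. Dividing through by −1800/49 gives the monic gcd u + 3.
Then lcm(f, g) = f·g / gcd(f, g); expanding and making the result monic gives the answer.

u⁶ + 11u⁵ + 11u⁴ − 215u³ − 564u² + 612u + 2160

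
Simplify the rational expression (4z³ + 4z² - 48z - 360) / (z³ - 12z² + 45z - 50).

Euclidean algorithm in ℚ[z]:
  4z³ + 4z² - 48z - 360 = (4)(z³ - 12z² + 45z - 50) + (52z² - 228z - 160)
  z³ - 12z² + 45z - 50 = ((1/52)z - 99/676)(52z² - 228z - 160) + ((2482/169)z - 12410/169)
  52z² - 228z - 160 = ((4394/1241)z + 2704/1241)((2482/169)z - 12410/169) + (0)
Last nonzero remainder: (2482/169)z - 12410/169. Dividing through by 2482/169 gives the monic gcd z - 5.
Cancel z - 5 from numerator and denominator to get the reduced form.

(4z² + 24z + 72)/(z² - 7z + 10)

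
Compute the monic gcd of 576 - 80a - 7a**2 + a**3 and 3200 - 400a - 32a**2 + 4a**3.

Repeated division with remainder:
  a**3 - 7a**2 - 80a + 576 = (1/4)(4a**3 - 32a**2 - 400a + 3200) + (a**2 + 20a - 224)
  4a**3 - 32a**2 - 400a + 3200 = (4a - 112)(a**2 + 20a - 224) + (2736a - 21888)
  a**2 + 20a - 224 = ((1/2736)a + 7/684)(2736a - 21888) + (0)
Last nonzero remainder: 2736a - 21888. Dividing through by 2736 gives the monic gcd a - 8.

-8 + a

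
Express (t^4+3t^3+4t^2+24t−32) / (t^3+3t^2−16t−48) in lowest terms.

(t^3−t^2+8t−8)/(t^2−t−12)

Repeated division with remainder:
  t^4+3t^3+4t^2+24t−32 = (t)(t^3+3t^2−16t−48) + (20t^2+72t−32)
  t^3+3t^2−16t−48 = ((1/20)t−3/100)(20t^2+72t−32) + (−(306/25)t−1224/25)
  20t^2+72t−32 = (−(250/153)t+100/153)(−(306/25)t−1224/25) + (0)
Last nonzero remainder: −(306/25)t−1224/25. Dividing through by −306/25 gives the monic gcd t+4.
Cancel t+4 from numerator and denominator to get the reduced form.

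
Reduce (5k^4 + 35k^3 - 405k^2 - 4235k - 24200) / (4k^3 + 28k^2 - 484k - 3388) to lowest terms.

By polynomial division,
  5k^4 + 35k^3 - 405k^2 - 4235k - 24200 = ((5/4)k)(4k^3 + 28k^2 - 484k - 3388) + (200k^2 - 24200)
  4k^3 + 28k^2 - 484k - 3388 = ((1/50)k + 7/50)(200k^2 - 24200) + (0)
Last nonzero remainder: 200k^2 - 24200. Dividing through by 200 gives the monic gcd k^2 - 121.
Cancel k^2 - 121 from numerator and denominator to get the reduced form.

(5k^2 + 35k + 200)/(4k + 28)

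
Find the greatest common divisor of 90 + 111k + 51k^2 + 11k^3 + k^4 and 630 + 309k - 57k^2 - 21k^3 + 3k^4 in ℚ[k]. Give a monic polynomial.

Euclidean algorithm in ℚ[k]:
  k^4 + 11k^3 + 51k^2 + 111k + 90 = (1/3)(3k^4 - 21k^3 - 57k^2 + 309k + 630) + (18k^3 + 70k^2 + 8k - 120)
  3k^4 - 21k^3 - 57k^2 + 309k + 630 = ((1/6)k - 49/27)(18k^3 + 70k^2 + 8k - 120) + ((1855/27)k^2 + (9275/27)k + 3710/9)
  18k^3 + 70k^2 + 8k - 120 = ((486/1855)k - 108/371)((1855/27)k^2 + (9275/27)k + 3710/9) + (0)
Last nonzero remainder: (1855/27)k^2 + (9275/27)k + 3710/9. Dividing through by 1855/27 gives the monic gcd k^2 + 5k + 6.

6 + 5k + k^2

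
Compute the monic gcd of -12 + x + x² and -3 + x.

Euclidean algorithm in ℚ[x]:
  x² + x - 12 = (x + 4)(x - 3) + (0)
The last nonzero remainder x - 3 is already monic.

-3 + x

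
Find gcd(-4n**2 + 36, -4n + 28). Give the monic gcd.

1

By polynomial division,
  -4n**2 + 36 = (n + 7)(-4n + 28) + (-160)
  -4n + 28 = ((1/40)n - 7/40)(-160) + (0)
The last nonzero remainder is the constant -160, so the polynomials are coprime and gcd = 1.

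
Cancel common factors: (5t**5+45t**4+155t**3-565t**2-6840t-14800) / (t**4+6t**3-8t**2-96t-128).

(5t**3+5t**2+35t-925)/(t**2-2t-8)

Apply the Euclidean algorithm:
  5t**5+45t**4+155t**3-565t**2-6840t-14800 = (5t+15)(t**4+6t**3-8t**2-96t-128) + (105t**3+35t**2-4760t-12880)
  t**4+6t**3-8t**2-96t-128 = ((1/105)t+17/315)(105t**3+35t**2-4760t-12880) + ((319/9)t**2+(2552/9)t+5104/9)
  105t**3+35t**2-4760t-12880 = ((945/319)t-7245/319)((319/9)t**2+(2552/9)t+5104/9) + (0)
Last nonzero remainder: (319/9)t**2+(2552/9)t+5104/9. Dividing through by 319/9 gives the monic gcd t**2+8t+16.
Cancel t**2+8t+16 from numerator and denominator to get the reduced form.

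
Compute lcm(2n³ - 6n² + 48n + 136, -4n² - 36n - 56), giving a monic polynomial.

n⁴ + 4n³ + 3n² + 236n + 476

By polynomial division,
  2n³ - 6n² + 48n + 136 = (-(1/2)n + 6)(-4n² - 36n - 56) + (236n + 472)
  -4n² - 36n - 56 = (-(1/59)n - 7/59)(236n + 472) + (0)
Last nonzero remainder: 236n + 472. Dividing through by 236 gives the monic gcd n + 2.
Then lcm(f, g) = f·g / gcd(f, g); expanding and making the result monic gives the answer.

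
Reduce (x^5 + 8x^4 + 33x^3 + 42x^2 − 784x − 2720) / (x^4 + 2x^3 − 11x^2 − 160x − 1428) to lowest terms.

By polynomial division,
  x^5 + 8x^4 + 33x^3 + 42x^2 − 784x − 2720 = (x + 6)(x^4 + 2x^3 − 11x^2 − 160x − 1428) + (32x^3 + 268x^2 + 1604x + 5848)
  x^4 + 2x^3 − 11x^2 − 160x − 1428 = ((1/32)x − 51/256)(32x^3 + 268x^2 + 1604x + 5848) + (−(495/64)x^2 − (1485/64)x − 8415/32)
  32x^3 + 268x^2 + 1604x + 5848 = (−(2048/495)x − 11008/495)(−(495/64)x^2 − (1485/64)x − 8415/32) + (0)
Last nonzero remainder: −(495/64)x^2 − (1485/64)x − 8415/32. Dividing through by −495/64 gives the monic gcd x^2 + 3x + 34.
Cancel x^2 + 3x + 34 from numerator and denominator to get the reduced form.

(x^3 + 5x^2 − 16x − 80)/(x^2 − x − 42)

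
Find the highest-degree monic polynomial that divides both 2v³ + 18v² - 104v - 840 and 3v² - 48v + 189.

By polynomial division,
  2v³ + 18v² - 104v - 840 = ((2/3)v + 50/3)(3v² - 48v + 189) + (570v - 3990)
  3v² - 48v + 189 = ((1/190)v - 9/190)(570v - 3990) + (0)
Last nonzero remainder: 570v - 3990. Dividing through by 570 gives the monic gcd v - 7.

v - 7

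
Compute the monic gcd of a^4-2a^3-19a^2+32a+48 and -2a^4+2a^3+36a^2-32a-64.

Euclidean algorithm in ℚ[a]:
  a^4-2a^3-19a^2+32a+48 = (-1/2)(-2a^4+2a^3+36a^2-32a-64) + (-a^3-a^2+16a+16)
  -2a^4+2a^3+36a^2-32a-64 = (2a-4)(-a^3-a^2+16a+16) + (0)
Last nonzero remainder: -a^3-a^2+16a+16. Dividing through by -1 gives the monic gcd a^3+a^2-16a-16.

a^3+a^2-16a-16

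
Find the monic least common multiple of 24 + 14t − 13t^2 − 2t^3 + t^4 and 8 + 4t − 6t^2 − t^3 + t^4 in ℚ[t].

−96 − 56t + 76t^2 + 22t^3 − 17t^4 − 2t^5 + t^6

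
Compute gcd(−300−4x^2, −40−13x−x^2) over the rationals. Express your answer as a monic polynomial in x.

Apply the Euclidean algorithm:
  −4x^2−300 = (4)(−x^2−13x−40) + (52x−140)
  −x^2−13x−40 = (−(1/52)x−51/169)(52x−140) + (−13900/169)
  52x−140 = (−(2197/3475)x+1183/695)(−13900/169) + (0)
The last nonzero remainder is the constant −13900/169, so the polynomials are coprime and gcd = 1.

1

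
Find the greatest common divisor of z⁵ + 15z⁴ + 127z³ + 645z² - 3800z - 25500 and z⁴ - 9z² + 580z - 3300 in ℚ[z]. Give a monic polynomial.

Euclidean algorithm in ℚ[z]:
  z⁵ + 15z⁴ + 127z³ + 645z² - 3800z - 25500 = (z + 15)(z⁴ - 9z² + 580z - 3300) + (136z³ + 200z² - 9200z + 24000)
  z⁴ - 9z² + 580z - 3300 = ((1/136)z - 25/2312)(136z³ + 200z² - 9200z + 24000) + ((17574/289)z² + (87870/289)z - 878700/289)
  136z³ + 200z² - 9200z + 24000 = ((19652/8787)z - 23120/2929)((17574/289)z² + (87870/289)z - 878700/289) + (0)
Last nonzero remainder: (17574/289)z² + (87870/289)z - 878700/289. Dividing through by 17574/289 gives the monic gcd z² + 5z - 50.

z² + 5z - 50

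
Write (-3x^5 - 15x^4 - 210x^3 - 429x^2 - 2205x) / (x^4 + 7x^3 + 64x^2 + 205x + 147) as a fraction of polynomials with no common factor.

(-3x^3 - 6x^2 - 45x)/(x^2 + 4x + 3)

Repeated division with remainder:
  -3x^5 - 15x^4 - 210x^3 - 429x^2 - 2205x = (-3x + 6)(x^4 + 7x^3 + 64x^2 + 205x + 147) + (-60x^3 - 198x^2 - 2994x - 882)
  x^4 + 7x^3 + 64x^2 + 205x + 147 = (-(1/60)x - 37/600)(-60x^3 - 198x^2 - 2994x - 882) + ((189/100)x^2 + (567/100)x + 9261/100)
  -60x^3 - 198x^2 - 2994x - 882 = (-(2000/63)x - 200/21)((189/100)x^2 + (567/100)x + 9261/100) + (0)
Last nonzero remainder: (189/100)x^2 + (567/100)x + 9261/100. Dividing through by 189/100 gives the monic gcd x^2 + 3x + 49.
Cancel x^2 + 3x + 49 from numerator and denominator to get the reduced form.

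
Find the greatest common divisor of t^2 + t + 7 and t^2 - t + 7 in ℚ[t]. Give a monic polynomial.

1

Euclidean algorithm in ℚ[t]:
  t^2 + t + 7 = (t^2 - t + 7) + (2t)
  t^2 - t + 7 = ((1/2)t - 1/2)(2t) + (7)
  2t = ((2/7)t)(7) + (0)
The last nonzero remainder is the constant 7, so the polynomials are coprime and gcd = 1.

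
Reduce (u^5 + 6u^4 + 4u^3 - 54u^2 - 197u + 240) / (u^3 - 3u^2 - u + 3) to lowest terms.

Repeated division with remainder:
  u^5 + 6u^4 + 4u^3 - 54u^2 - 197u + 240 = (u^2 + 9u + 32)(u^3 - 3u^2 - u + 3) + (48u^2 - 192u + 144)
  u^3 - 3u^2 - u + 3 = ((1/48)u + 1/48)(48u^2 - 192u + 144) + (0)
Last nonzero remainder: 48u^2 - 192u + 144. Dividing through by 48 gives the monic gcd u^2 - 4u + 3.
Cancel u^2 - 4u + 3 from numerator and denominator to get the reduced form.

(u^3 + 10u^2 + 41u + 80)/(u + 1)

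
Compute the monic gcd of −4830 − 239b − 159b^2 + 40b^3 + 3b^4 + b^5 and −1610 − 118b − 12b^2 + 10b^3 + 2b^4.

Apply the Euclidean algorithm:
  b^5 + 3b^4 + 40b^3 − 159b^2 − 239b − 4830 = ((1/2)b − 1)(2b^4 + 10b^3 − 12b^2 − 118b − 1610) + (56b^3 − 112b^2 + 448b − 6440)
  2b^4 + 10b^3 − 12b^2 − 118b − 1610 = ((1/28)b + 1/4)(56b^3 − 112b^2 + 448b − 6440) + (0)
Last nonzero remainder: 56b^3 − 112b^2 + 448b − 6440. Dividing through by 56 gives the monic gcd b^3 − 2b^2 + 8b − 115.

−115 + 8b − 2b^2 + b^3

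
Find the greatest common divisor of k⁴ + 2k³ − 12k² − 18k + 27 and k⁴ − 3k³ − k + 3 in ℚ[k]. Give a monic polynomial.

k² − 4k + 3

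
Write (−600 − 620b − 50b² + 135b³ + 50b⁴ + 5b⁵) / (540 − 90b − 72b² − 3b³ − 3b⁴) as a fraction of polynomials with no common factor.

(−100 − 120b − 45b² − 5b³)/(90 + 3b²)

Euclidean algorithm in ℚ[b]:
  5b⁵ + 50b⁴ + 135b³ − 50b² − 620b − 600 = (−(5/3)b − 15)(−3b⁴ − 3b³ − 72b² − 90b + 540) + (−30b³ − 1280b² − 1070b + 7500)
  −3b⁴ − 3b³ − 72b² − 90b + 540 = ((1/10)b − 25/6)(−30b³ − 1280b² − 1070b + 7500) + (−(15895/3)b² − (15895/3)b + 31790)
  −30b³ − 1280b² − 1070b + 7500 = ((18/3179)b + 750/3179)(−(15895/3)b² − (15895/3)b + 31790) + (0)
Last nonzero remainder: −(15895/3)b² − (15895/3)b + 31790. Dividing through by −15895/3 gives the monic gcd b² + b − 6.
Cancel b² + b − 6 from numerator and denominator to get the reduced form.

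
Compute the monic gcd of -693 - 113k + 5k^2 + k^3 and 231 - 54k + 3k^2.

Apply the Euclidean algorithm:
  k^3 + 5k^2 - 113k - 693 = ((1/3)k + 23/3)(3k^2 - 54k + 231) + (224k - 2464)
  3k^2 - 54k + 231 = ((3/224)k - 3/32)(224k - 2464) + (0)
Last nonzero remainder: 224k - 2464. Dividing through by 224 gives the monic gcd k - 11.

-11 + k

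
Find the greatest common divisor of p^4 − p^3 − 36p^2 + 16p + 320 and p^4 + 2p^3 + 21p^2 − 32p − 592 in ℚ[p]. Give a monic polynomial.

p^2 − 16

Euclidean algorithm in ℚ[p]:
  p^4 − p^3 − 36p^2 + 16p + 320 = (p^4 + 2p^3 + 21p^2 − 32p − 592) + (−3p^3 − 57p^2 + 48p + 912)
  p^4 + 2p^3 + 21p^2 − 32p − 592 = (−(1/3)p + 17/3)(−3p^3 − 57p^2 + 48p + 912) + (360p^2 − 5760)
  −3p^3 − 57p^2 + 48p + 912 = (−(1/120)p − 19/120)(360p^2 − 5760) + (0)
Last nonzero remainder: 360p^2 − 5760. Dividing through by 360 gives the monic gcd p^2 − 16.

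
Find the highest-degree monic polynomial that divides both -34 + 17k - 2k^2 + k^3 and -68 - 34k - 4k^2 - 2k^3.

Apply the Euclidean algorithm:
  k^3 - 2k^2 + 17k - 34 = (-1/2)(-2k^3 - 4k^2 - 34k - 68) + (-4k^2 - 68)
  -2k^3 - 4k^2 - 34k - 68 = ((1/2)k + 1)(-4k^2 - 68) + (0)
Last nonzero remainder: -4k^2 - 68. Dividing through by -4 gives the monic gcd k^2 + 17.

17 + k^2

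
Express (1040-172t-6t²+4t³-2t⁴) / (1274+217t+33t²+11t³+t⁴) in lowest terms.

(40-2t-2t²)/(49+14t+t²)

By polynomial division,
  -2t⁴+4t³-6t²-172t+1040 = (-2)(t⁴+11t³+33t²+217t+1274) + (26t³+60t²+262t+3588)
  t⁴+11t³+33t²+217t+1274 = ((1/26)t+113/338)(26t³+60t²+262t+3588) + ((484/169)t²-(1452/169)t+968/13)
  26t³+60t²+262t+3588 = ((2197/242)t+11661/242)((484/169)t²-(1452/169)t+968/13) + (0)
Last nonzero remainder: (484/169)t²-(1452/169)t+968/13. Dividing through by 484/169 gives the monic gcd t²-3t+26.
Cancel t²-3t+26 from numerator and denominator to get the reduced form.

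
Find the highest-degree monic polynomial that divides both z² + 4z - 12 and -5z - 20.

1

Euclidean algorithm in ℚ[z]:
  z² + 4z - 12 = (-(1/5)z)(-5z - 20) + (-12)
  -5z - 20 = ((5/12)z + 5/3)(-12) + (0)
The last nonzero remainder is the constant -12, so the polynomials are coprime and gcd = 1.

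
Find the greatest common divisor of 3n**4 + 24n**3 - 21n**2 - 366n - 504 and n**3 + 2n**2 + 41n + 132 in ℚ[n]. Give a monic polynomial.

n + 3

By polynomial division,
  3n**4 + 24n**3 - 21n**2 - 366n - 504 = (3n + 18)(n**3 + 2n**2 + 41n + 132) + (-180n**2 - 1500n - 2880)
  n**3 + 2n**2 + 41n + 132 = (-(1/180)n + 19/540)(-180n**2 - 1500n - 2880) + ((700/9)n + 700/3)
  -180n**2 - 1500n - 2880 = (-(81/35)n - 432/35)((700/9)n + 700/3) + (0)
Last nonzero remainder: (700/9)n + 700/3. Dividing through by 700/9 gives the monic gcd n + 3.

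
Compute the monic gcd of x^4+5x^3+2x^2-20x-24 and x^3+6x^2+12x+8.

x^2+4x+4

Apply the Euclidean algorithm:
  x^4+5x^3+2x^2-20x-24 = (x-1)(x^3+6x^2+12x+8) + (-4x^2-16x-16)
  x^3+6x^2+12x+8 = (-(1/4)x-1/2)(-4x^2-16x-16) + (0)
Last nonzero remainder: -4x^2-16x-16. Dividing through by -4 gives the monic gcd x^2+4x+4.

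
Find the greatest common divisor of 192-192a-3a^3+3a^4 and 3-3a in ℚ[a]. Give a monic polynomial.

-1+a

Repeated division with remainder:
  3a^4-3a^3-192a+192 = (-a^3+64)(-3a+3) + (0)
Last nonzero remainder: -3a+3. Dividing through by -3 gives the monic gcd a-1.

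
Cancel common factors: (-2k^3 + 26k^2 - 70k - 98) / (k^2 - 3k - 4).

(-2k^2 + 28k - 98)/(k - 4)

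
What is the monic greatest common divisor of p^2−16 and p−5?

Apply the Euclidean algorithm:
  p^2−16 = (p+5)(p−5) + (9)
  p−5 = ((1/9)p−5/9)(9) + (0)
The last nonzero remainder is the constant 9, so the polynomials are coprime and gcd = 1.

1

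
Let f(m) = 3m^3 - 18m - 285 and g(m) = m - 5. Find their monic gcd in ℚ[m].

m - 5

Repeated division with remainder:
  3m^3 - 18m - 285 = (3m^2 + 15m + 57)(m - 5) + (0)
The last nonzero remainder m - 5 is already monic.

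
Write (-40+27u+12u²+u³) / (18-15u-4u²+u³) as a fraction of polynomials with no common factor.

(40+13u+u²)/(-18-3u+u²)

Apply the Euclidean algorithm:
  u³+12u²+27u-40 = (u³-4u²-15u+18) + (16u²+42u-58)
  u³-4u²-15u+18 = ((1/16)u-53/128)(16u²+42u-58) + ((385/64)u-385/64)
  16u²+42u-58 = ((1024/385)u+3712/385)((385/64)u-385/64) + (0)
Last nonzero remainder: (385/64)u-385/64. Dividing through by 385/64 gives the monic gcd u-1.
Cancel u-1 from numerator and denominator to get the reduced form.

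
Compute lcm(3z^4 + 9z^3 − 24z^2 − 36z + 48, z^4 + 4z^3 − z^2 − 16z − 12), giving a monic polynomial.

z^6 + 7z^5 + 7z^4 − 35z^3 − 56z^2 + 28z + 48

Repeated division with remainder:
  3z^4 + 9z^3 − 24z^2 − 36z + 48 = (3)(z^4 + 4z^3 − z^2 − 16z − 12) + (−3z^3 − 21z^2 + 12z + 84)
  z^4 + 4z^3 − z^2 − 16z − 12 = (−(1/3)z + 1)(−3z^3 − 21z^2 + 12z + 84) + (24z^2 − 96)
  −3z^3 − 21z^2 + 12z + 84 = (−(1/8)z − 7/8)(24z^2 − 96) + (0)
Last nonzero remainder: 24z^2 − 96. Dividing through by 24 gives the monic gcd z^2 − 4.
Then lcm(f, g) = f·g / gcd(f, g); expanding and making the result monic gives the answer.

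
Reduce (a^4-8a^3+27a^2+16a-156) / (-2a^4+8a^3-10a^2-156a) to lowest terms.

(-a^2+a+6)/(2a^2+6a)

Apply the Euclidean algorithm:
  a^4-8a^3+27a^2+16a-156 = (-1/2)(-2a^4+8a^3-10a^2-156a) + (-4a^3+22a^2-62a-156)
  -2a^4+8a^3-10a^2-156a = ((1/2)a+3/4)(-4a^3+22a^2-62a-156) + ((9/2)a^2-(63/2)a+117)
  -4a^3+22a^2-62a-156 = (-(8/9)a-4/3)((9/2)a^2-(63/2)a+117) + (0)
Last nonzero remainder: (9/2)a^2-(63/2)a+117. Dividing through by 9/2 gives the monic gcd a^2-7a+26.
Cancel a^2-7a+26 from numerator and denominator to get the reduced form.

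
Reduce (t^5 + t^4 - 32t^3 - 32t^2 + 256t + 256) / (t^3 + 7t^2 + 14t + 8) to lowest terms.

(t^3 - 4t^2 - 16t + 64)/(t + 2)

By polynomial division,
  t^5 + t^4 - 32t^3 - 32t^2 + 256t + 256 = (t^2 - 6t - 4)(t^3 + 7t^2 + 14t + 8) + (72t^2 + 360t + 288)
  t^3 + 7t^2 + 14t + 8 = ((1/72)t + 1/36)(72t^2 + 360t + 288) + (0)
Last nonzero remainder: 72t^2 + 360t + 288. Dividing through by 72 gives the monic gcd t^2 + 5t + 4.
Cancel t^2 + 5t + 4 from numerator and denominator to get the reduced form.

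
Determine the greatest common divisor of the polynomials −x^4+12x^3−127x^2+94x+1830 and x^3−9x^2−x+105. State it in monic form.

Euclidean algorithm in ℚ[x]:
  −x^4+12x^3−127x^2+94x+1830 = (−x+3)(x^3−9x^2−x+105) + (−101x^2+202x+1515)
  x^3−9x^2−x+105 = (−(1/101)x+7/101)(−101x^2+202x+1515) + (0)
Last nonzero remainder: −101x^2+202x+1515. Dividing through by −101 gives the monic gcd x^2−2x−15.

x^2−2x−15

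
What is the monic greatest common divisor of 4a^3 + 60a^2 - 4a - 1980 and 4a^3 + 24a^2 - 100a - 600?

a - 5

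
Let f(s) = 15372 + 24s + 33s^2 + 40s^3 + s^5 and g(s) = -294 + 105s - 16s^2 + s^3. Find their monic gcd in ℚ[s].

42 - 9s + s^2

By polynomial division,
  s^5 + 40s^3 + 33s^2 + 24s + 15372 = (s^2 + 16s + 191)(s^3 - 16s^2 + 105s - 294) + (1703s^2 - 15327s + 71526)
  s^3 - 16s^2 + 105s - 294 = ((1/1703)s - 7/1703)(1703s^2 - 15327s + 71526) + (0)
Last nonzero remainder: 1703s^2 - 15327s + 71526. Dividing through by 1703 gives the monic gcd s^2 - 9s + 42.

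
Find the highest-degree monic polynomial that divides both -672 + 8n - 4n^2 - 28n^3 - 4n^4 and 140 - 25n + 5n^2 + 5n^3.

Apply the Euclidean algorithm:
  -4n^4 - 28n^3 - 4n^2 + 8n - 672 = (-(4/5)n - 24/5)(5n^3 + 5n^2 - 25n + 140) + (0)
Last nonzero remainder: 5n^3 + 5n^2 - 25n + 140. Dividing through by 5 gives the monic gcd n^3 + n^2 - 5n + 28.

28 - 5n + n^2 + n^3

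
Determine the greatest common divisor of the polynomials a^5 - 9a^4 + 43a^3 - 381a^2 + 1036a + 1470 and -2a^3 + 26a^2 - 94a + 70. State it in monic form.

a^2 - 12a + 35

By polynomial division,
  a^5 - 9a^4 + 43a^3 - 381a^2 + 1036a + 1470 = (-(1/2)a^2 - 2a - 24)(-2a^3 + 26a^2 - 94a + 70) + (90a^2 - 1080a + 3150)
  -2a^3 + 26a^2 - 94a + 70 = (-(1/45)a + 1/45)(90a^2 - 1080a + 3150) + (0)
Last nonzero remainder: 90a^2 - 1080a + 3150. Dividing through by 90 gives the monic gcd a^2 - 12a + 35.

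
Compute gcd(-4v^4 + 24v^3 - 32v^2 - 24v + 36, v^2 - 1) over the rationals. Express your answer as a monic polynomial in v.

v^2 - 1

Apply the Euclidean algorithm:
  -4v^4 + 24v^3 - 32v^2 - 24v + 36 = (-4v^2 + 24v - 36)(v^2 - 1) + (0)
The last nonzero remainder v^2 - 1 is already monic.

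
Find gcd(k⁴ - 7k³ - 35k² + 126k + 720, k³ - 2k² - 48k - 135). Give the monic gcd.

Euclidean algorithm in ℚ[k]:
  k⁴ - 7k³ - 35k² + 126k + 720 = (k - 5)(k³ - 2k² - 48k - 135) + (3k² + 21k + 45)
  k³ - 2k² - 48k - 135 = ((1/3)k - 3)(3k² + 21k + 45) + (0)
Last nonzero remainder: 3k² + 21k + 45. Dividing through by 3 gives the monic gcd k² + 7k + 15.

k² + 7k + 15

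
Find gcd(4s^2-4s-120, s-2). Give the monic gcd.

Repeated division with remainder:
  4s^2-4s-120 = (4s+4)(s-2) + (-112)
  s-2 = (-(1/112)s+1/56)(-112) + (0)
The last nonzero remainder is the constant -112, so the polynomials are coprime and gcd = 1.

1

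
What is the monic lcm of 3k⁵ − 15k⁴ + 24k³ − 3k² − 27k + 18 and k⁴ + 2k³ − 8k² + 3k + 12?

k⁶ − k⁵ − 12k⁴ + 31k³ − 13k² − 30k + 24

Repeated division with remainder:
  3k⁵ − 15k⁴ + 24k³ − 3k² − 27k + 18 = (3k − 21)(k⁴ + 2k³ − 8k² + 3k + 12) + (90k³ − 180k² + 270)
  k⁴ + 2k³ − 8k² + 3k + 12 = ((1/90)k + 2/45)(90k³ − 180k² + 270) + (0)
Last nonzero remainder: 90k³ − 180k² + 270. Dividing through by 90 gives the monic gcd k³ − 2k² + 3.
Then lcm(f, g) = f·g / gcd(f, g); expanding and making the result monic gives the answer.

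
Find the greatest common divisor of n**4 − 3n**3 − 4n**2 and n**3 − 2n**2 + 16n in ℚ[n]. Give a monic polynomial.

Apply the Euclidean algorithm:
  n**4 − 3n**3 − 4n**2 = (n − 1)(n**3 − 2n**2 + 16n) + (−22n**2 + 16n)
  n**3 − 2n**2 + 16n = (−(1/22)n + 7/121)(−22n**2 + 16n) + ((1824/121)n)
  −22n**2 + 16n = (−(1331/912)n + 121/114)((1824/121)n) + (0)
Last nonzero remainder: (1824/121)n. Dividing through by 1824/121 gives the monic gcd n.

n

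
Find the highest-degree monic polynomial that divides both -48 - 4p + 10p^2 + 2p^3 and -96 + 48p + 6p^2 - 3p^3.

-8 + 2p + p^2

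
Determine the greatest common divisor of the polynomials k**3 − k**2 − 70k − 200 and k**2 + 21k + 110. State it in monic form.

Euclidean algorithm in ℚ[k]:
  k**3 − k**2 − 70k − 200 = (k − 22)(k**2 + 21k + 110) + (282k + 2220)
  k**2 + 21k + 110 = ((1/282)k + 617/13254)(282k + 2220) + (14700/2209)
  282k + 2220 = ((103823/2450)k + 81733/245)(14700/2209) + (0)
The last nonzero remainder is the constant 14700/2209, so the polynomials are coprime and gcd = 1.

1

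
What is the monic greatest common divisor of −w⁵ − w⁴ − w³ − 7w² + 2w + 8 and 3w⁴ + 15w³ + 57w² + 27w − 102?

w² + w − 2

Repeated division with remainder:
  −w⁵ − w⁴ − w³ − 7w² + 2w + 8 = (−(1/3)w + 4/3)(3w⁴ + 15w³ + 57w² + 27w − 102) + (−2w³ − 74w² − 68w + 144)
  3w⁴ + 15w³ + 57w² + 27w − 102 = (−(3/2)w + 48)(−2w³ − 74w² − 68w + 144) + (3507w² + 3507w − 7014)
  −2w³ − 74w² − 68w + 144 = (−(2/3507)w − 24/1169)(3507w² + 3507w − 7014) + (0)
Last nonzero remainder: 3507w² + 3507w − 7014. Dividing through by 3507 gives the monic gcd w² + w − 2.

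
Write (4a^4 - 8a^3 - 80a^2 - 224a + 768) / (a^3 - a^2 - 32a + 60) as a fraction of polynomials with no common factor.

Apply the Euclidean algorithm:
  4a^4 - 8a^3 - 80a^2 - 224a + 768 = (4a - 4)(a^3 - a^2 - 32a + 60) + (44a^2 - 592a + 1008)
  a^3 - a^2 - 32a + 60 = ((1/44)a + 137/484)(44a^2 - 592a + 1008) + ((13632/121)a - 27264/121)
  44a^2 - 592a + 1008 = ((1331/3408)a - 2541/568)((13632/121)a - 27264/121) + (0)
Last nonzero remainder: (13632/121)a - 27264/121. Dividing through by 13632/121 gives the monic gcd a - 2.
Cancel a - 2 from numerator and denominator to get the reduced form.

(4a^3 - 80a - 384)/(a^2 + a - 30)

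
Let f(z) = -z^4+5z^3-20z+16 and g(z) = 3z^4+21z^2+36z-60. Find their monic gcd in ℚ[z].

z^2+z-2

By polynomial division,
  -z^4+5z^3-20z+16 = (-1/3)(3z^4+21z^2+36z-60) + (5z^3+7z^2-8z-4)
  3z^4+21z^2+36z-60 = ((3/5)z-21/25)(5z^3+7z^2-8z-4) + ((792/25)z^2+(792/25)z-1584/25)
  5z^3+7z^2-8z-4 = ((125/792)z+25/396)((792/25)z^2+(792/25)z-1584/25) + (0)
Last nonzero remainder: (792/25)z^2+(792/25)z-1584/25. Dividing through by 792/25 gives the monic gcd z^2+z-2.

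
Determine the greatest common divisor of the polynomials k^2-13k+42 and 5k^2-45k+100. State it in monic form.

1

By polynomial division,
  k^2-13k+42 = (1/5)(5k^2-45k+100) + (-4k+22)
  5k^2-45k+100 = (-(5/4)k+35/8)(-4k+22) + (15/4)
  -4k+22 = (-(16/15)k+88/15)(15/4) + (0)
The last nonzero remainder is the constant 15/4, so the polynomials are coprime and gcd = 1.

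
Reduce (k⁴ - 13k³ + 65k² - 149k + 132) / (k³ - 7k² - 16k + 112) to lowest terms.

Repeated division with remainder:
  k⁴ - 13k³ + 65k² - 149k + 132 = (k - 6)(k³ - 7k² - 16k + 112) + (39k² - 357k + 804)
  k³ - 7k² - 16k + 112 = ((1/39)k + 28/507)(39k² - 357k + 804) + (-(2856/169)k + 11424/169)
  39k² - 357k + 804 = (-(2197/952)k + 11323/952)(-(2856/169)k + 11424/169) + (0)
Last nonzero remainder: -(2856/169)k + 11424/169. Dividing through by -2856/169 gives the monic gcd k - 4.
Cancel k - 4 from numerator and denominator to get the reduced form.

(k³ - 9k² + 29k - 33)/(k² - 3k - 28)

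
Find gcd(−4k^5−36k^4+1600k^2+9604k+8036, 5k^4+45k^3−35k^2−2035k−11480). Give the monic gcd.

k^3+k^2−15k−287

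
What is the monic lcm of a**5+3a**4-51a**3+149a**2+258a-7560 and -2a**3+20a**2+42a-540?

Euclidean algorithm in ℚ[a]:
  a**5+3a**4-51a**3+149a**2+258a-7560 = (-(1/2)a**2-(13/2)a-50)(-2a**3+20a**2+42a-540) + (1152a**2-1152a-34560)
  -2a**3+20a**2+42a-540 = (-(1/576)a+1/64)(1152a**2-1152a-34560) + (0)
Last nonzero remainder: 1152a**2-1152a-34560. Dividing through by 1152 gives the monic gcd a**2-a-30.
Then lcm(f, g) = f·g / gcd(f, g); expanding and making the result monic gives the answer.

a**6-6a**5-78a**4+608a**3-1083a**2-9882a+68040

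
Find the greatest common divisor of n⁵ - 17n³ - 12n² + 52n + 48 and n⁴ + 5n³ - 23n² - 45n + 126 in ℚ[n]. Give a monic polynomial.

Apply the Euclidean algorithm:
  n⁵ - 17n³ - 12n² + 52n + 48 = (n - 5)(n⁴ + 5n³ - 23n² - 45n + 126) + (31n³ - 82n² - 299n + 678)
  n⁴ + 5n³ - 23n² - 45n + 126 = ((1/31)n + 237/961)(31n³ - 82n² - 299n + 678) + ((6600/961)n² + (6600/961)n - 39600/961)
  31n³ - 82n² - 299n + 678 = ((29791/6600)n - 108593/6600)((6600/961)n² + (6600/961)n - 39600/961) + (0)
Last nonzero remainder: (6600/961)n² + (6600/961)n - 39600/961. Dividing through by 6600/961 gives the monic gcd n² + n - 6.

n² + n - 6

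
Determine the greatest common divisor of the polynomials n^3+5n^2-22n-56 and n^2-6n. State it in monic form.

Apply the Euclidean algorithm:
  n^3+5n^2-22n-56 = (n+11)(n^2-6n) + (44n-56)
  n^2-6n = ((1/44)n-13/121)(44n-56) + (-728/121)
  44n-56 = (-(1331/182)n+121/13)(-728/121) + (0)
The last nonzero remainder is the constant -728/121, so the polynomials are coprime and gcd = 1.

1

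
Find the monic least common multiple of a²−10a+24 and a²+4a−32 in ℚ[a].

a³−2a²−56a+192

Euclidean algorithm in ℚ[a]:
  a²−10a+24 = (a²+4a−32) + (−14a+56)
  a²+4a−32 = (−(1/14)a−4/7)(−14a+56) + (0)
Last nonzero remainder: −14a+56. Dividing through by −14 gives the monic gcd a−4.
Then lcm(f, g) = f·g / gcd(f, g); expanding and making the result monic gives the answer.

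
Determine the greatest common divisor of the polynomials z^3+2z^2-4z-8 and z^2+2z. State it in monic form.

Apply the Euclidean algorithm:
  z^3+2z^2-4z-8 = (z)(z^2+2z) + (-4z-8)
  z^2+2z = (-(1/4)z)(-4z-8) + (0)
Last nonzero remainder: -4z-8. Dividing through by -4 gives the monic gcd z+2.

z+2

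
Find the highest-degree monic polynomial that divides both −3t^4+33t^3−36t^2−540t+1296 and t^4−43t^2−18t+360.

t^3−5t^2−18t+72

Repeated division with remainder:
  −3t^4+33t^3−36t^2−540t+1296 = (−3)(t^4−43t^2−18t+360) + (33t^3−165t^2−594t+2376)
  t^4−43t^2−18t+360 = ((1/33)t+5/33)(33t^3−165t^2−594t+2376) + (0)
Last nonzero remainder: 33t^3−165t^2−594t+2376. Dividing through by 33 gives the monic gcd t^3−5t^2−18t+72.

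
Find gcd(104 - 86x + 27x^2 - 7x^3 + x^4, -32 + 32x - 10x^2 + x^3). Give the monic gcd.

By polynomial division,
  x^4 - 7x^3 + 27x^2 - 86x + 104 = (x + 3)(x^3 - 10x^2 + 32x - 32) + (25x^2 - 150x + 200)
  x^3 - 10x^2 + 32x - 32 = ((1/25)x - 4/25)(25x^2 - 150x + 200) + (0)
Last nonzero remainder: 25x^2 - 150x + 200. Dividing through by 25 gives the monic gcd x^2 - 6x + 8.

8 - 6x + x^2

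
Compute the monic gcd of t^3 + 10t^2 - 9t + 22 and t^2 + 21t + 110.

t + 11

By polynomial division,
  t^3 + 10t^2 - 9t + 22 = (t - 11)(t^2 + 21t + 110) + (112t + 1232)
  t^2 + 21t + 110 = ((1/112)t + 5/56)(112t + 1232) + (0)
Last nonzero remainder: 112t + 1232. Dividing through by 112 gives the monic gcd t + 11.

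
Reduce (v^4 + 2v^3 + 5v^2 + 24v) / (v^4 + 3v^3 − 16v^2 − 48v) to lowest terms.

(v^2 − v + 8)/(v^2 − 16)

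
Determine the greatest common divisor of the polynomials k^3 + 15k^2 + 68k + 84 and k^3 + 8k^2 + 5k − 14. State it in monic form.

Repeated division with remainder:
  k^3 + 15k^2 + 68k + 84 = (k^3 + 8k^2 + 5k − 14) + (7k^2 + 63k + 98)
  k^3 + 8k^2 + 5k − 14 = ((1/7)k − 1/7)(7k^2 + 63k + 98) + (0)
Last nonzero remainder: 7k^2 + 63k + 98. Dividing through by 7 gives the monic gcd k^2 + 9k + 14.

k^2 + 9k + 14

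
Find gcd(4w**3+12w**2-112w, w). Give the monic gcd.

w

By polynomial division,
  4w**3+12w**2-112w = (4w**2+12w-112)(w) + (0)
The last nonzero remainder w is already monic.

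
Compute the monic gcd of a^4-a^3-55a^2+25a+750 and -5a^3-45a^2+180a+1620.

a-6

Repeated division with remainder:
  a^4-a^3-55a^2+25a+750 = (-(1/5)a+2)(-5a^3-45a^2+180a+1620) + (71a^2-11a-2490)
  -5a^3-45a^2+180a+1620 = (-(5/71)a-3250/5041)(71a^2-11a-2490) + (-(12320/5041)a+73920/5041)
  71a^2-11a-2490 = (-(357911/12320)a-418403/2464)(-(12320/5041)a+73920/5041) + (0)
Last nonzero remainder: -(12320/5041)a+73920/5041. Dividing through by -12320/5041 gives the monic gcd a-6.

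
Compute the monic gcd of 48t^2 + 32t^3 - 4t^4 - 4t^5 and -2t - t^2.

Repeated division with remainder:
  -4t^5 - 4t^4 + 32t^3 + 48t^2 = (4t^3 - 4t^2 - 24t)(-t^2 - 2t) + (0)
Last nonzero remainder: -t^2 - 2t. Dividing through by -1 gives the monic gcd t^2 + 2t.

2t + t^2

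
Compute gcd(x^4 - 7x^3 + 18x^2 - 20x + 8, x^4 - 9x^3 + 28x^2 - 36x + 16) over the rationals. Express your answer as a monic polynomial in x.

x^3 - 5x^2 + 8x - 4

Apply the Euclidean algorithm:
  x^4 - 7x^3 + 18x^2 - 20x + 8 = (x^4 - 9x^3 + 28x^2 - 36x + 16) + (2x^3 - 10x^2 + 16x - 8)
  x^4 - 9x^3 + 28x^2 - 36x + 16 = ((1/2)x - 2)(2x^3 - 10x^2 + 16x - 8) + (0)
Last nonzero remainder: 2x^3 - 10x^2 + 16x - 8. Dividing through by 2 gives the monic gcd x^3 - 5x^2 + 8x - 4.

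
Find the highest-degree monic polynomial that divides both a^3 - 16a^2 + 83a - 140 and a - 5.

a - 5

Apply the Euclidean algorithm:
  a^3 - 16a^2 + 83a - 140 = (a^2 - 11a + 28)(a - 5) + (0)
The last nonzero remainder a - 5 is already monic.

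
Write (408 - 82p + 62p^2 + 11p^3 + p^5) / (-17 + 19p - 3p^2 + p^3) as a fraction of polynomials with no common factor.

By polynomial division,
  p^5 + 11p^3 + 62p^2 - 82p + 408 = (p^2 + 3p + 1)(p^3 - 3p^2 + 19p - 17) + (25p^2 - 50p + 425)
  p^3 - 3p^2 + 19p - 17 = ((1/25)p - 1/25)(25p^2 - 50p + 425) + (0)
Last nonzero remainder: 25p^2 - 50p + 425. Dividing through by 25 gives the monic gcd p^2 - 2p + 17.
Cancel p^2 - 2p + 17 from numerator and denominator to get the reduced form.

(24 - 2p + 2p^2 + p^3)/(-1 + p)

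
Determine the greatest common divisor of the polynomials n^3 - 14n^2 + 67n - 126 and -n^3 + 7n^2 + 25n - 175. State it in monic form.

n - 7

Repeated division with remainder:
  n^3 - 14n^2 + 67n - 126 = (-1)(-n^3 + 7n^2 + 25n - 175) + (-7n^2 + 92n - 301)
  -n^3 + 7n^2 + 25n - 175 = ((1/7)n + 43/49)(-7n^2 + 92n - 301) + (-(624/49)n + 624/7)
  -7n^2 + 92n - 301 = ((343/624)n - 2107/624)(-(624/49)n + 624/7) + (0)
Last nonzero remainder: -(624/49)n + 624/7. Dividing through by -624/49 gives the monic gcd n - 7.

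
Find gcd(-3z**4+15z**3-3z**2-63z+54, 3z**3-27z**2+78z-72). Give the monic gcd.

z-3

By polynomial division,
  -3z**4+15z**3-3z**2-63z+54 = (-z-4)(3z**3-27z**2+78z-72) + (-33z**2+177z-234)
  3z**3-27z**2+78z-72 = (-(1/11)z+40/121)(-33z**2+177z-234) + (-(216/121)z+648/121)
  -33z**2+177z-234 = ((1331/72)z-1573/36)(-(216/121)z+648/121) + (0)
Last nonzero remainder: -(216/121)z+648/121. Dividing through by -216/121 gives the monic gcd z-3.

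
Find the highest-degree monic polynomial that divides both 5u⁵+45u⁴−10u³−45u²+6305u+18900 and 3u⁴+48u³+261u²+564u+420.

Apply the Euclidean algorithm:
  5u⁵+45u⁴−10u³−45u²+6305u+18900 = ((5/3)u−35/3)(3u⁴+48u³+261u²+564u+420) + (115u³+2060u²+12185u+23800)
  3u⁴+48u³+261u²+564u+420 = ((3/115)u−132/2645)(115u³+2060u²+12185u+23800) + ((24300/529)u²+(291600/529)u+850500/529)
  115u³+2060u²+12185u+23800 = ((12167/4860)u+17986/1215)((24300/529)u²+(291600/529)u+850500/529) + (0)
Last nonzero remainder: (24300/529)u²+(291600/529)u+850500/529. Dividing through by 24300/529 gives the monic gcd u²+12u+35.

u²+12u+35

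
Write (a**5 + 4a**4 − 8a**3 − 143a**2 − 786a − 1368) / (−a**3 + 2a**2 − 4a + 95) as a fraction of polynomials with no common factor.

(−a**3 − a**2 + 30a + 72)/(a − 5)

Apply the Euclidean algorithm:
  a**5 + 4a**4 − 8a**3 − 143a**2 − 786a − 1368 = (−a**2 − 6a)(−a**3 + 2a**2 − 4a + 95) + (−72a**2 − 216a − 1368)
  −a**3 + 2a**2 − 4a + 95 = ((1/72)a − 5/72)(−72a**2 − 216a − 1368) + (0)
Last nonzero remainder: −72a**2 − 216a − 1368. Dividing through by −72 gives the monic gcd a**2 + 3a + 19.
Cancel a**2 + 3a + 19 from numerator and denominator to get the reduced form.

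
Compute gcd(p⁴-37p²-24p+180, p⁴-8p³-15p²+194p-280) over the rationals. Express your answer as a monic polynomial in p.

p²+3p-10

Repeated division with remainder:
  p⁴-37p²-24p+180 = (p⁴-8p³-15p²+194p-280) + (8p³-22p²-218p+460)
  p⁴-8p³-15p²+194p-280 = ((1/8)p-21/32)(8p³-22p²-218p+460) + (-(35/16)p²-(105/16)p+175/8)
  8p³-22p²-218p+460 = (-(128/35)p+736/35)(-(35/16)p²-(105/16)p+175/8) + (0)
Last nonzero remainder: -(35/16)p²-(105/16)p+175/8. Dividing through by -35/16 gives the monic gcd p²+3p-10.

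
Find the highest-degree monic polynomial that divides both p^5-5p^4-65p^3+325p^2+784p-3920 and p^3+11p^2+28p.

Repeated division with remainder:
  p^5-5p^4-65p^3+325p^2+784p-3920 = (p^2-16p+83)(p^3+11p^2+28p) + (-140p^2-1540p-3920)
  p^3+11p^2+28p = (-(1/140)p)(-140p^2-1540p-3920) + (0)
Last nonzero remainder: -140p^2-1540p-3920. Dividing through by -140 gives the monic gcd p^2+11p+28.

p^2+11p+28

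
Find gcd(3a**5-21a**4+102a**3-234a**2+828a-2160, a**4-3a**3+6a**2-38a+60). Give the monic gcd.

a**3-a**2+4a-30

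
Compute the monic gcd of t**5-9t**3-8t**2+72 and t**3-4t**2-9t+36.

t**2-9

Apply the Euclidean algorithm:
  t**5-9t**3-8t**2+72 = (t**2+4t+16)(t**3-4t**2-9t+36) + (56t**2-504)
  t**3-4t**2-9t+36 = ((1/56)t-1/14)(56t**2-504) + (0)
Last nonzero remainder: 56t**2-504. Dividing through by 56 gives the monic gcd t**2-9.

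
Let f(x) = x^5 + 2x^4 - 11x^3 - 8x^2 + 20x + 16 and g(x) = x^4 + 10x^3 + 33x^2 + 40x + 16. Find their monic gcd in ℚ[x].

x^3 + 6x^2 + 9x + 4

Repeated division with remainder:
  x^5 + 2x^4 - 11x^3 - 8x^2 + 20x + 16 = (x - 8)(x^4 + 10x^3 + 33x^2 + 40x + 16) + (36x^3 + 216x^2 + 324x + 144)
  x^4 + 10x^3 + 33x^2 + 40x + 16 = ((1/36)x + 1/9)(36x^3 + 216x^2 + 324x + 144) + (0)
Last nonzero remainder: 36x^3 + 216x^2 + 324x + 144. Dividing through by 36 gives the monic gcd x^3 + 6x^2 + 9x + 4.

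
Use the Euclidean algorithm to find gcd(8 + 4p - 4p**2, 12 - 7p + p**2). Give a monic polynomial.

Euclidean algorithm in ℚ[p]:
  -4p**2 + 4p + 8 = (-4)(p**2 - 7p + 12) + (-24p + 56)
  p**2 - 7p + 12 = (-(1/24)p + 7/36)(-24p + 56) + (10/9)
  -24p + 56 = (-(108/5)p + 252/5)(10/9) + (0)
The last nonzero remainder is the constant 10/9, so the polynomials are coprime and gcd = 1.

1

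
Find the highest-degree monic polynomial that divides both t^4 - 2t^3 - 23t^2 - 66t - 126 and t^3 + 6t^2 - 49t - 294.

t - 7

Euclidean algorithm in ℚ[t]:
  t^4 - 2t^3 - 23t^2 - 66t - 126 = (t - 8)(t^3 + 6t^2 - 49t - 294) + (74t^2 - 164t - 2478)
  t^3 + 6t^2 - 49t - 294 = ((1/74)t + 152/1369)(74t^2 - 164t - 2478) + ((3690/1369)t - 25830/1369)
  74t^2 - 164t - 2478 = ((50653/1845)t + 80771/615)((3690/1369)t - 25830/1369) + (0)
Last nonzero remainder: (3690/1369)t - 25830/1369. Dividing through by 3690/1369 gives the monic gcd t - 7.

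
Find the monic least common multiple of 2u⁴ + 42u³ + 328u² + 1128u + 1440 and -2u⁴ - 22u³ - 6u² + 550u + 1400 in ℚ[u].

u⁶ + 23u⁵ + 171u⁴ + 157u³ - 3892u² - 18300u - 25200

Euclidean algorithm in ℚ[u]:
  2u⁴ + 42u³ + 328u² + 1128u + 1440 = (-1)(-2u⁴ - 22u³ - 6u² + 550u + 1400) + (20u³ + 322u² + 1678u + 2840)
  -2u⁴ - 22u³ - 6u² + 550u + 1400 = (-(1/10)u + 51/100)(20u³ + 322u² + 1678u + 2840) + (-(121/50)u² - (1089/50)u - 242/5)
  20u³ + 322u² + 1678u + 2840 = (-(1000/121)u - 7100/121)(-(121/50)u² - (1089/50)u - 242/5) + (0)
Last nonzero remainder: -(121/50)u² - (1089/50)u - 242/5. Dividing through by -121/50 gives the monic gcd u² + 9u + 20.
Then lcm(f, g) = f·g / gcd(f, g); expanding and making the result monic gives the answer.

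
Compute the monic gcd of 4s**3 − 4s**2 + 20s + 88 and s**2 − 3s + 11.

Euclidean algorithm in ℚ[s]:
  4s**3 − 4s**2 + 20s + 88 = (4s + 8)(s**2 − 3s + 11) + (0)
The last nonzero remainder s**2 − 3s + 11 is already monic.

s**2 − 3s + 11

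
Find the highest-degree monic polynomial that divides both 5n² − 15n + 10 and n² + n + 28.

Euclidean algorithm in ℚ[n]:
  5n² − 15n + 10 = (5)(n² + n + 28) + (−20n − 130)
  n² + n + 28 = (−(1/20)n + 11/40)(−20n − 130) + (255/4)
  −20n − 130 = (−(16/51)n − 104/51)(255/4) + (0)
The last nonzero remainder is the constant 255/4, so the polynomials are coprime and gcd = 1.

1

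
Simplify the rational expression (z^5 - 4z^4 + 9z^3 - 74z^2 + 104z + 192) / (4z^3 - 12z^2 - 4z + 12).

(z^3 - 2z^2 + 8z - 64)/(4z - 4)

Euclidean algorithm in ℚ[z]:
  z^5 - 4z^4 + 9z^3 - 74z^2 + 104z + 192 = ((1/4)z^2 - (1/4)z + 7/4)(4z^3 - 12z^2 - 4z + 12) + (-57z^2 + 114z + 171)
  4z^3 - 12z^2 - 4z + 12 = (-(4/57)z + 4/57)(-57z^2 + 114z + 171) + (0)
Last nonzero remainder: -57z^2 + 114z + 171. Dividing through by -57 gives the monic gcd z^2 - 2z - 3.
Cancel z^2 - 2z - 3 from numerator and denominator to get the reduced form.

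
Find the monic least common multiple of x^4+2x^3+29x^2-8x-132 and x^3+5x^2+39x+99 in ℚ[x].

x^5+5x^4+35x^3+79x^2-156x-396

Apply the Euclidean algorithm:
  x^4+2x^3+29x^2-8x-132 = (x-3)(x^3+5x^2+39x+99) + (5x^2+10x+165)
  x^3+5x^2+39x+99 = ((1/5)x+3/5)(5x^2+10x+165) + (0)
Last nonzero remainder: 5x^2+10x+165. Dividing through by 5 gives the monic gcd x^2+2x+33.
Then lcm(f, g) = f·g / gcd(f, g); expanding and making the result monic gives the answer.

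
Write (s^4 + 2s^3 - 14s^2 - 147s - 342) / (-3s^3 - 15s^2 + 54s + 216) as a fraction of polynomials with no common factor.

(-s^3 + s^2 + 11s + 114)/(3s^2 + 6s - 72)

By polynomial division,
  s^4 + 2s^3 - 14s^2 - 147s - 342 = (-(1/3)s + 1)(-3s^3 - 15s^2 + 54s + 216) + (19s^2 - 129s - 558)
  -3s^3 - 15s^2 + 54s + 216 = (-(3/19)s - 672/361)(19s^2 - 129s - 558) + (-(99000/361)s - 297000/361)
  19s^2 - 129s - 558 = (-(6859/99000)s + 11191/16500)(-(99000/361)s - 297000/361) + (0)
Last nonzero remainder: -(99000/361)s - 297000/361. Dividing through by -99000/361 gives the monic gcd s + 3.
Cancel s + 3 from numerator and denominator to get the reduced form.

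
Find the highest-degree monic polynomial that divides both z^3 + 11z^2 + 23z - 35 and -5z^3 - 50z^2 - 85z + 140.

z^2 + 6z - 7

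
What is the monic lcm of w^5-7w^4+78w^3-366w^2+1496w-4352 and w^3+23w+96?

Repeated division with remainder:
  w^5-7w^4+78w^3-366w^2+1496w-4352 = (w^2-7w+55)(w^3+23w+96) + (-301w^2+903w-9632)
  w^3+23w+96 = (-(1/301)w-3/301)(-301w^2+903w-9632) + (0)
Last nonzero remainder: -301w^2+903w-9632. Dividing through by -301 gives the monic gcd w^2-3w+32.
Then lcm(f, g) = f·g / gcd(f, g); expanding and making the result monic gives the answer.

w^6-4w^5+57w^4-132w^3+398w^2+136w-13056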